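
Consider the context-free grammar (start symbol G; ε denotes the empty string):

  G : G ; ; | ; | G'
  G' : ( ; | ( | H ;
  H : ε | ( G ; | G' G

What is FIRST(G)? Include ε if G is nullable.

{ (, ; }

From G : G ; ;: add FIRST(G) = { (, ; }.
G : ; contributes {;}.
From G : G': add FIRST(G') = { (, ; }.
Union: FIRST(G) = { (, ; }.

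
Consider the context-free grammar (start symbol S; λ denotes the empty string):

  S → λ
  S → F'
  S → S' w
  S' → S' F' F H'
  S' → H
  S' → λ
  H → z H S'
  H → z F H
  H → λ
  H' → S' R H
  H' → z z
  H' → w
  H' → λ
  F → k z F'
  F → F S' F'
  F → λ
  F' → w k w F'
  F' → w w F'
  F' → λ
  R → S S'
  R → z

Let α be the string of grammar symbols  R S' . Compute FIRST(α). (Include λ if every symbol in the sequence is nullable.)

{ k, w, z, λ }

Add FIRST(R)\{λ} = { k, w, z }; R is nullable, continue.
Add FIRST(S')\{λ} = { k, w, z }; S' is nullable, continue.
Every symbol is nullable, so include λ.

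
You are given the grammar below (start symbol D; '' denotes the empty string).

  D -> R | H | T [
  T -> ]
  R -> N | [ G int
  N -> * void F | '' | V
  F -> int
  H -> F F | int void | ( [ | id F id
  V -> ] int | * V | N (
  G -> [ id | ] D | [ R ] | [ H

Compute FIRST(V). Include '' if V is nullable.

V -> ] int contributes {]}.
V -> * V contributes {*}.
From V -> N (: N nullable, take FIRST(N) ∪ {(} = { (, *, ] }.
Union: FIRST(V) = { (, *, ] }.

{ (, *, ] }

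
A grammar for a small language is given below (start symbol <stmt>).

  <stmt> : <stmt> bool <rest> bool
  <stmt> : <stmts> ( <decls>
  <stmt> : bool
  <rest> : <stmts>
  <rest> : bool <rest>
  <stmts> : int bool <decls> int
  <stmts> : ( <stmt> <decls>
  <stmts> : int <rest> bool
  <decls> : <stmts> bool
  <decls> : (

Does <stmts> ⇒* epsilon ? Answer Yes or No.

No nonterminal in this grammar is nullable.
No production of <stmts> has an RHS whose symbols are all nullable, so <stmts> is not nullable.

No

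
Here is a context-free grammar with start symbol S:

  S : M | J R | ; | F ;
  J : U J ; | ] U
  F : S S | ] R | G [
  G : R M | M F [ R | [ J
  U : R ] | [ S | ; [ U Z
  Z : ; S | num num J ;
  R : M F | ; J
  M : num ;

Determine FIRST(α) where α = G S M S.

{ ;, [, num }

Add FIRST(G) = { ;, [, num }; G is not nullable, stop.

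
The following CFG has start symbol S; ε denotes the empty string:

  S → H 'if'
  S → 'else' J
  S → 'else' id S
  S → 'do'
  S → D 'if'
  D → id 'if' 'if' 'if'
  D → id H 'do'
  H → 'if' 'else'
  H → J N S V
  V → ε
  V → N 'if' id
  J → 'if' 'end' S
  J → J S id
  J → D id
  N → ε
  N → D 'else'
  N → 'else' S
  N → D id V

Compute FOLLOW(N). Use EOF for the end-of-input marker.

In H → J N S V: add FIRST(S V) = { 'do', 'else', 'if', id }.
In V → N 'if' id: add FIRST('if' id) = { 'if' }.
Union: FOLLOW(N) = { 'do', 'else', 'if', id }.

{ 'do', 'else', 'if', id }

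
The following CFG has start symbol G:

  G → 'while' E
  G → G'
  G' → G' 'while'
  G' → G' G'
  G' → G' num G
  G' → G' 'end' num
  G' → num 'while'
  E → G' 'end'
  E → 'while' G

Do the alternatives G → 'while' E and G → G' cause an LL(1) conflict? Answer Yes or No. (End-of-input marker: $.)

FIRST('while' E) = { 'while' } and FIRST(G') = { num }.
The FIRST sets are disjoint and neither alternative is nullable — no conflict.

No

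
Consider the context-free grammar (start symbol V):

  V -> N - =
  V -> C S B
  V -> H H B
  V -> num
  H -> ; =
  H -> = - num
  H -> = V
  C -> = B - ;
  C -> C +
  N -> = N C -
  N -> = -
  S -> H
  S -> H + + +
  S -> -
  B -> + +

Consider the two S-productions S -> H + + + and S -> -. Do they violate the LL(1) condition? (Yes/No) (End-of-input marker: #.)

FIRST(H + + +) = { ;, = } and FIRST(-) = { - }.
The FIRST sets are disjoint and neither alternative is nullable — no conflict.

No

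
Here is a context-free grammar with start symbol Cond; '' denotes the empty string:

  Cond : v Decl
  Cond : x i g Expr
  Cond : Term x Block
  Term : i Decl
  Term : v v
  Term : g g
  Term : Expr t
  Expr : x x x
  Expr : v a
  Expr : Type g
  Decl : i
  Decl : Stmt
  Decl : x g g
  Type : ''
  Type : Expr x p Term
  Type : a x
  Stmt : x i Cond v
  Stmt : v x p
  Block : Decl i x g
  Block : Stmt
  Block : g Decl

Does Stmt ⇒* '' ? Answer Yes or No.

Nullable nonterminals: Type.
No production of Stmt has an RHS whose symbols are all nullable, so Stmt is not nullable.

No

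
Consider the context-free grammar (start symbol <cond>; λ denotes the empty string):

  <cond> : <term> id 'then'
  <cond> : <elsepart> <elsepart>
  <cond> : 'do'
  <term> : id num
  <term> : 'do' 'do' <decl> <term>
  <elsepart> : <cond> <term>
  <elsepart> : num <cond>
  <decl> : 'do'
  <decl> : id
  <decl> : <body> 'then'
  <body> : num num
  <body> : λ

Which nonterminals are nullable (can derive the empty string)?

{ <body> }

Directly nullable (have an λ-production): <body>.
No other nonterminal has a production whose RHS symbols are all nullable.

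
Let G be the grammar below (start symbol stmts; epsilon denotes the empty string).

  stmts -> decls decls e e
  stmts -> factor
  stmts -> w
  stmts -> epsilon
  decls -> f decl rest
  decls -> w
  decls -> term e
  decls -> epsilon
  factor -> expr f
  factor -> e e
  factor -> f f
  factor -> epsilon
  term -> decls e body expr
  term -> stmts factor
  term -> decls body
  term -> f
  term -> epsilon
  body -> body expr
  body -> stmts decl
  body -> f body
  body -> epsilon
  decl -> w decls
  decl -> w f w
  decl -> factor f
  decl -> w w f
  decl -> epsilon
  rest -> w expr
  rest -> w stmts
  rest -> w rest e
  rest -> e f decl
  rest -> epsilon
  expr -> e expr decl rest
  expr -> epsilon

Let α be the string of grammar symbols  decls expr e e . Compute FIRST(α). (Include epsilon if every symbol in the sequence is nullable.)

Add FIRST(decls)\{epsilon} = { e, f, w }; decls is nullable, continue.
Add FIRST(expr)\{epsilon} = { e }; expr is nullable, continue.
e is a terminal; add {e} and stop.

{ e, f, w }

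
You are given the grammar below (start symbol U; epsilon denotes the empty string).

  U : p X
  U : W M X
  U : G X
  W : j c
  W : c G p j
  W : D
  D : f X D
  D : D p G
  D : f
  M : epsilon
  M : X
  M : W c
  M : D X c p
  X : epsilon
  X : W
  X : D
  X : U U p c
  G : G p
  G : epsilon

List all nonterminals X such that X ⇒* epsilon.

{ G, M, U, X }

Directly nullable (have an epsilon-production): M, X, G.
U : G X with every symbol nullable, so U is nullable.
No other nonterminal has a production whose RHS symbols are all nullable.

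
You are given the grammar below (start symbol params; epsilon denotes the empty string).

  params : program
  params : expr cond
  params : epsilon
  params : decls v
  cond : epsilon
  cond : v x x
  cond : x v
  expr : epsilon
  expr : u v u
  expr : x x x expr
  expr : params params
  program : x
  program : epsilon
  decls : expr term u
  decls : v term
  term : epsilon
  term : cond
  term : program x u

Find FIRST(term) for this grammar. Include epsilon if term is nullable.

{ v, x, epsilon }

term : epsilon contributes epsilon.
From term : cond: add FIRST(cond) = { v, x, epsilon } (including epsilon since cond is nullable).
From term : program x u: program nullable, take FIRST(program) ∪ {x} = { x }.
Union: FIRST(term) = { v, x, epsilon }.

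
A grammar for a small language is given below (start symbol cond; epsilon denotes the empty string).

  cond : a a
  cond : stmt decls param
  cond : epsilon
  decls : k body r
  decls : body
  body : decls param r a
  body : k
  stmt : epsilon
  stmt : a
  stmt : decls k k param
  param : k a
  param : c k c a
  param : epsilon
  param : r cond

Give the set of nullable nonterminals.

Directly nullable (have an epsilon-production): cond, stmt, param.
No other nonterminal has a production whose RHS symbols are all nullable.

{ cond, param, stmt }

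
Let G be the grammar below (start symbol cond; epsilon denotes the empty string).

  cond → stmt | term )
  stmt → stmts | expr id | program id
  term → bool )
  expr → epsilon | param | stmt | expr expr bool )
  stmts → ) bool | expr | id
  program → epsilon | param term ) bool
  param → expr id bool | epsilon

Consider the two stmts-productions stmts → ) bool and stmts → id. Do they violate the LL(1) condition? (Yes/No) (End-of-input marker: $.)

No

FIRST() bool) = { ) } and FIRST(id) = { id }.
The FIRST sets are disjoint and neither alternative is nullable — no conflict.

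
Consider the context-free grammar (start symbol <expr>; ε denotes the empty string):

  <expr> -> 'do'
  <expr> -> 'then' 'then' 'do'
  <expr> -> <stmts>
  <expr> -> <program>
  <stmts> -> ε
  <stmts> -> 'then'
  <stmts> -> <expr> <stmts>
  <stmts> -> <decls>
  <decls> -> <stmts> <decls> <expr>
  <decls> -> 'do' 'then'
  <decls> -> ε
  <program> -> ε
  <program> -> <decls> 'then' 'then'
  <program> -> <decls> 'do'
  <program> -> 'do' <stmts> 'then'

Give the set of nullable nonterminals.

{ <decls>, <expr>, <program>, <stmts> }

Directly nullable (have an ε-production): <stmts>, <decls>, <program>.
<expr> -> <stmts> with every symbol nullable, so <expr> is nullable.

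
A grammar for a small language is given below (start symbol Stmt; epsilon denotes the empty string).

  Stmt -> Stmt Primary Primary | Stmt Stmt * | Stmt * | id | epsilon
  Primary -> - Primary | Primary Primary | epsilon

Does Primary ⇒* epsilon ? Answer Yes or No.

Yes

Primary has an epsilon-production, so Primary ⇒ epsilon.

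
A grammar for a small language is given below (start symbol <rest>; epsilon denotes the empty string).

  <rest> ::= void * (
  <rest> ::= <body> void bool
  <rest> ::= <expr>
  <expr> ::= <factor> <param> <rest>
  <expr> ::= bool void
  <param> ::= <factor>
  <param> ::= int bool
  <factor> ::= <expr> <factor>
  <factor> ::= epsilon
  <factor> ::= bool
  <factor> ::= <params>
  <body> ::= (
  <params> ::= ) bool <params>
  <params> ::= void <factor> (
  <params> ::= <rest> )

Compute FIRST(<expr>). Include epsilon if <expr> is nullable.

From <expr> ::= <factor> <param> <rest>: <factor>, <param> nullable, take FIRST(<factor>) ∪ FIRST(<param>) ∪ FIRST(<rest>) = { (, ), bool, int, void }.
<expr> ::= bool void contributes {bool}.
Union: FIRST(<expr>) = { (, ), bool, int, void }.

{ (, ), bool, int, void }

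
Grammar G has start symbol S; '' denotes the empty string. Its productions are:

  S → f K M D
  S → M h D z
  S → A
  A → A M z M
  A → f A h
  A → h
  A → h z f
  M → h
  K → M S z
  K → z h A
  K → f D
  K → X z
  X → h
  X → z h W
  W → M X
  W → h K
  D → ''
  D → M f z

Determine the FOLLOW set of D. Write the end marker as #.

In S → f K M D: D is at the end, add FOLLOW(S) = { #, z }.
In S → M h D z: add FIRST(z) = { z }.
In K → f D: D is at the end, add FOLLOW(K) = { h, z }.
Union: FOLLOW(D) = { #, h, z }.

{ #, h, z }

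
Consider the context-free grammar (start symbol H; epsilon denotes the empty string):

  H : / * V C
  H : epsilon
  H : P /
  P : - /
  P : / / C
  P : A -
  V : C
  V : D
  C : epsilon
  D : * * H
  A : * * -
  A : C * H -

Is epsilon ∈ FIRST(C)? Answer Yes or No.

Yes

C has an epsilon-production, so C ⇒ epsilon.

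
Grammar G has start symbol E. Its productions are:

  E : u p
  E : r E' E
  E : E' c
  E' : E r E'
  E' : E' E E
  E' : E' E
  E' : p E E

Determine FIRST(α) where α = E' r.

Add FIRST(E') = { p, r, u }; E' is not nullable, stop.

{ p, r, u }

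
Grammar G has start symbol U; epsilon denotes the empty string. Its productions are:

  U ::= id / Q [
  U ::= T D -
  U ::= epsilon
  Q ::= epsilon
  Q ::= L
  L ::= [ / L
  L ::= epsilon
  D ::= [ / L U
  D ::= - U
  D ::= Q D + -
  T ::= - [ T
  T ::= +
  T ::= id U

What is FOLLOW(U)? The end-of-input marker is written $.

{ $, +, -, [ }

U is the start symbol, so $ ∈ FOLLOW(U).
In D ::= [ / L U: U is at the end, add FOLLOW(D) = { +, - }.
In D ::= - U: U is at the end, add FOLLOW(D) = { +, - }.
In T ::= id U: U is at the end, add FOLLOW(T) = { -, [ }.
Union: FOLLOW(U) = { $, +, -, [ }.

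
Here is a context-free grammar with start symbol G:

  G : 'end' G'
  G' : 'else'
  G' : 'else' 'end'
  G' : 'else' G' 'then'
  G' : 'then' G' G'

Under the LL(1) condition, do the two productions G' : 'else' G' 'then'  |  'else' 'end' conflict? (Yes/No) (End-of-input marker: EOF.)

Yes

FIRST('else' G' 'then') = { 'else' } and FIRST('else' 'end') = { 'else' }.
Both contain 'else', so the two alternatives are not disjoint — LL(1) conflict.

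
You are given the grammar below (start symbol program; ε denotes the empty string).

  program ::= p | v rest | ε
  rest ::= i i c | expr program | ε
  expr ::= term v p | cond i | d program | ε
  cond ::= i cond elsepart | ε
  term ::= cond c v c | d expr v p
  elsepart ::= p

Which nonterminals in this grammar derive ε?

Directly nullable (have an ε-production): program, rest, expr, cond.
No other nonterminal has a production whose RHS symbols are all nullable.

{ cond, expr, program, rest }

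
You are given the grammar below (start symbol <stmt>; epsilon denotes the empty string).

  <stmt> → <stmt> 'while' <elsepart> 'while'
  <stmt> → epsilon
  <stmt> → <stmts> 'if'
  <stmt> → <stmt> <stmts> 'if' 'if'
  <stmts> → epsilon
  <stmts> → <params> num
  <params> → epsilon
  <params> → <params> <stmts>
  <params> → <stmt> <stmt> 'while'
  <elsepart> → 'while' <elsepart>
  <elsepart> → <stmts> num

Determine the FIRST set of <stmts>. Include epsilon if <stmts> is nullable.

{ 'if', 'while', num, epsilon }

<stmts> → epsilon contributes epsilon.
From <stmts> → <params> num: <params> nullable, take FIRST(<params>) ∪ {num} = { 'if', 'while', num }.
Union: FIRST(<stmts>) = { 'if', 'while', num, epsilon }.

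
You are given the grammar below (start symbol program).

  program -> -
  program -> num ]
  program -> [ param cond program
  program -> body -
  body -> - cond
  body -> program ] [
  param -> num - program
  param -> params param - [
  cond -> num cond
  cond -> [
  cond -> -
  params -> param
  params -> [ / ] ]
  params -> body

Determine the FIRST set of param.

param -> num - program contributes {num}.
From param -> params param - [: add FIRST(params) = { -, [, num }.
Union: FIRST(param) = { -, [, num }.

{ -, [, num }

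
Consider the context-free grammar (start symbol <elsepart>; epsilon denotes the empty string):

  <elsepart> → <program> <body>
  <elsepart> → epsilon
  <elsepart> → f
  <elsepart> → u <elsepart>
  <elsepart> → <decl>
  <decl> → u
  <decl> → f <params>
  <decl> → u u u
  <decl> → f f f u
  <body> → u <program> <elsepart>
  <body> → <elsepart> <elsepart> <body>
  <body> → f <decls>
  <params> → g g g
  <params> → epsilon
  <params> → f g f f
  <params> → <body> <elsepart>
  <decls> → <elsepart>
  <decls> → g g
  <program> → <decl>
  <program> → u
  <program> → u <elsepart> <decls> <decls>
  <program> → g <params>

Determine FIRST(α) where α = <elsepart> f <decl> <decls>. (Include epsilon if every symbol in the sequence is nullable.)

{ f, g, u }

Add FIRST(<elsepart>)\{epsilon} = { f, g, u }; <elsepart> is nullable, continue.
f is a terminal; add {f} and stop.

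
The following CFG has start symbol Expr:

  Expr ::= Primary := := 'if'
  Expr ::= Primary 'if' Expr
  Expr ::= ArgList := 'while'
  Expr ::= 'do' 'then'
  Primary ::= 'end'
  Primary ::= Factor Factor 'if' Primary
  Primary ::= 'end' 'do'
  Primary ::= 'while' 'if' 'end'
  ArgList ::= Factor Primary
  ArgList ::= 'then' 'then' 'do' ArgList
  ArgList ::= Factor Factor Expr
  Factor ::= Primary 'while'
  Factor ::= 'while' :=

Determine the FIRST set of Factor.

{ 'end', 'while' }

From Factor ::= Primary 'while': add FIRST(Primary) = { 'end', 'while' }.
Factor ::= 'while' := contributes {'while'}.
Union: FIRST(Factor) = { 'end', 'while' }.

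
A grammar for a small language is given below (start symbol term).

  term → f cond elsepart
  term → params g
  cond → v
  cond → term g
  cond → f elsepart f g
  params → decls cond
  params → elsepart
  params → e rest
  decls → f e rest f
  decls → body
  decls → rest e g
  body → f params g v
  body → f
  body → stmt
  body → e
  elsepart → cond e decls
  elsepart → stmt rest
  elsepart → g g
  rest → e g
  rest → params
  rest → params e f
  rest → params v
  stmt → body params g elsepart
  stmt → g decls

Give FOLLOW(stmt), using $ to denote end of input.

{ $, e, f, g, v }

In body → stmt: stmt is at the end, add FOLLOW(body) = { $, e, f, g, v }.
In elsepart → stmt rest: add FIRST(rest) = { e, f, g, v }.
Union: FOLLOW(stmt) = { $, e, f, g, v }.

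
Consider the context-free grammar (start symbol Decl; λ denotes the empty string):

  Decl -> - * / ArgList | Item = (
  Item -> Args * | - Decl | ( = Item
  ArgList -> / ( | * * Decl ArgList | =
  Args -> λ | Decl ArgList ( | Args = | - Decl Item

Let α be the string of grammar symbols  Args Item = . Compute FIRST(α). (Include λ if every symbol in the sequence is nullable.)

Add FIRST(Args)\{λ} = { (, *, -, = }; Args is nullable, continue.
Add FIRST(Item) = { (, *, -, = }; Item is not nullable, stop.

{ (, *, -, = }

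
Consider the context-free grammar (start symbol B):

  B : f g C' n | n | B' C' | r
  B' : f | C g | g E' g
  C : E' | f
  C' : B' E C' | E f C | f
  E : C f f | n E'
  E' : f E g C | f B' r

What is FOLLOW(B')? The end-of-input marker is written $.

In B : B' C': add FIRST(C') = { f, g, n }.
In C' : B' E C': add FIRST(E C') = { f, n }.
In E' : f B' r: add FIRST(r) = { r }.
Union: FOLLOW(B') = { f, g, n, r }.

{ f, g, n, r }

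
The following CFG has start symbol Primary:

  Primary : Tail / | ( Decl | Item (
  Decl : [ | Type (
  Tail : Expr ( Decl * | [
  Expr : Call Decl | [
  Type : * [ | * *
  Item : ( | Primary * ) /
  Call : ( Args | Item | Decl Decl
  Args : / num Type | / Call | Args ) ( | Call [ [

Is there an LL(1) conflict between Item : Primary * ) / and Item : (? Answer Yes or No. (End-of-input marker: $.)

FIRST(Primary * ) /) = { (, *, [ } and FIRST(() = { ( }.
Both contain (, so the two alternatives are not disjoint — LL(1) conflict.

Yes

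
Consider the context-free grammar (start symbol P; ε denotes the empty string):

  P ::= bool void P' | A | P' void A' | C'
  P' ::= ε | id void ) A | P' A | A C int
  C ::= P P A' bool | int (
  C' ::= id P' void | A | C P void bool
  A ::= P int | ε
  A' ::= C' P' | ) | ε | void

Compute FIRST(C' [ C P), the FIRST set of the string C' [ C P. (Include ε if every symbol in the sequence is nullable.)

Add FIRST(C')\{ε} = { ), bool, id, int, void }; C' is nullable, continue.
[ is a terminal; add {[} and stop.

{ ), [, bool, id, int, void }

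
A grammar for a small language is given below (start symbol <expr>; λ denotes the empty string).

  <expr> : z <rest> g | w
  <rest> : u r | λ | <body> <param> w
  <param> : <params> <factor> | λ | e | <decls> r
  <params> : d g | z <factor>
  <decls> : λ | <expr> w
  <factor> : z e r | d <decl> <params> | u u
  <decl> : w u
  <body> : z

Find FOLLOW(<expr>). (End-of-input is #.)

<expr> is the start symbol, so # ∈ FOLLOW(<expr>).
In <decls> : <expr> w: add FIRST(w) = { w }.
Union: FOLLOW(<expr>) = { #, w }.

{ #, w }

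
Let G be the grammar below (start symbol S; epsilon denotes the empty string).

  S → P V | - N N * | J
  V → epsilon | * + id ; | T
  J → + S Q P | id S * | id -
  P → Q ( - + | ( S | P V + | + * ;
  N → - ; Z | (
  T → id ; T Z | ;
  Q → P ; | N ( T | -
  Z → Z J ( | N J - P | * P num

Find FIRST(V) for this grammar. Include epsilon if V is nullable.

{ *, ;, id, epsilon }

V → epsilon contributes epsilon.
V → * + id ; contributes {*}.
From V → T: add FIRST(T) = { ;, id }.
Union: FIRST(V) = { *, ;, id, epsilon }.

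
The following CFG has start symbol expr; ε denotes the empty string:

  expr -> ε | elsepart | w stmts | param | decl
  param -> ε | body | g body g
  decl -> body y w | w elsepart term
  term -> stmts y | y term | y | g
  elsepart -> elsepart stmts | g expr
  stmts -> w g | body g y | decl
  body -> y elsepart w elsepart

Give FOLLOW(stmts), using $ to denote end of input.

In expr -> w stmts: stmts is at the end, add FOLLOW(expr) = { $, g, w, y }.
In term -> stmts y: add FIRST(y) = { y }.
In elsepart -> elsepart stmts: stmts is at the end, add FOLLOW(elsepart) = { $, g, w, y }.
Union: FOLLOW(stmts) = { $, g, w, y }.

{ $, g, w, y }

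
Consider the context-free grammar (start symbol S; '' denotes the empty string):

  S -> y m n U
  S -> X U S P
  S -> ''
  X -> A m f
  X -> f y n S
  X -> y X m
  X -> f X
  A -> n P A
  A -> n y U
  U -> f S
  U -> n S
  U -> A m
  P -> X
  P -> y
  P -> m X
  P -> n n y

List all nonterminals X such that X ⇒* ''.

Directly nullable (have an ''-production): S.
No other nonterminal has a production whose RHS symbols are all nullable.

{ S }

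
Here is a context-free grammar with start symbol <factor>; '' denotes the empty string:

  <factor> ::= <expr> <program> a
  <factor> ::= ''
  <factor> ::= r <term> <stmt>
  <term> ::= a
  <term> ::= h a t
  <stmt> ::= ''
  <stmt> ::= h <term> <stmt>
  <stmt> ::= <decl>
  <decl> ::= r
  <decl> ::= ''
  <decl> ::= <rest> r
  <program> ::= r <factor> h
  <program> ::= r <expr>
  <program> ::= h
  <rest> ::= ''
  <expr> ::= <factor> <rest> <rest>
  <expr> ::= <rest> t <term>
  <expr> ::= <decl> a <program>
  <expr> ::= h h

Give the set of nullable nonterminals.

{ <decl>, <expr>, <factor>, <rest>, <stmt> }

Directly nullable (have an ''-production): <factor>, <stmt>, <decl>, <rest>.
<expr> ::= <factor> <rest> <rest> with every symbol nullable, so <expr> is nullable.
No other nonterminal has a production whose RHS symbols are all nullable.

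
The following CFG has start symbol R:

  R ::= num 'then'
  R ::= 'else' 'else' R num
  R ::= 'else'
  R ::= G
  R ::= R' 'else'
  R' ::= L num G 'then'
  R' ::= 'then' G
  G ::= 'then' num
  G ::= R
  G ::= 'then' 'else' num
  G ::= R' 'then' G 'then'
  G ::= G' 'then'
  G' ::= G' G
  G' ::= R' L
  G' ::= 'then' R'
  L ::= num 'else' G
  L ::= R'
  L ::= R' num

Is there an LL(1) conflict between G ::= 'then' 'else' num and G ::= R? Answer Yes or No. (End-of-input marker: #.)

FIRST('then' 'else' num) = { 'then' } and FIRST(R) = { 'else', 'then', num }.
Both contain 'then', so the two alternatives are not disjoint — LL(1) conflict.

Yes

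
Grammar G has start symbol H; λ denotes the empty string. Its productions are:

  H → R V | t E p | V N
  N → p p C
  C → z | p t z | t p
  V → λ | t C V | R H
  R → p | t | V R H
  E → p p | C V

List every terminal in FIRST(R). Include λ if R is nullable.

{ p, t }

R → p contributes {p}.
R → t contributes {t}.
From R → V R H: V nullable, take FIRST(V) ∪ FIRST(R) = { p, t }.
Union: FIRST(R) = { p, t }.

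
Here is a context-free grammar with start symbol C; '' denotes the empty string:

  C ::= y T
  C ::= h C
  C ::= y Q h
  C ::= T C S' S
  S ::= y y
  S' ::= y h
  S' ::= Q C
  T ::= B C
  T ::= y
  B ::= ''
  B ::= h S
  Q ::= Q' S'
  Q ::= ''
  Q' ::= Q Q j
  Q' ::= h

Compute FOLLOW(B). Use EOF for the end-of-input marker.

{ h, y }

In T ::= B C: add FIRST(C) = { h, y }.
Union: FOLLOW(B) = { h, y }.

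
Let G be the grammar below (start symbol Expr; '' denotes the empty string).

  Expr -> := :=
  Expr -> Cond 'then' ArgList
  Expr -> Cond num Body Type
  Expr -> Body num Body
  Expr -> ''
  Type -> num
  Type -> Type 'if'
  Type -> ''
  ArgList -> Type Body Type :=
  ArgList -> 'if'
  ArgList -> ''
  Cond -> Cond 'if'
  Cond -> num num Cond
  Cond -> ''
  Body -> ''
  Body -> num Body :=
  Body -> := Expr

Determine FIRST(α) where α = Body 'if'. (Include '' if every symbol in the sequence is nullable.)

Add FIRST(Body)\{''} = { :=, num }; Body is nullable, continue.
'if' is a terminal; add {'if'} and stop.

{ 'if', :=, num }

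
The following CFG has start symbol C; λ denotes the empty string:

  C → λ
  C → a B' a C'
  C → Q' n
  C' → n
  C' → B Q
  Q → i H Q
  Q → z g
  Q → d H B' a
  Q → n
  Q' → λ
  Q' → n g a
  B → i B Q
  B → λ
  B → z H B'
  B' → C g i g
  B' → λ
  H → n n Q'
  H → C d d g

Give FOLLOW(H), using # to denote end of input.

{ a, d, g, i, n, z }

In Q → i H Q: add FIRST(Q) = { d, i, n, z }.
In Q → d H B' a: add FIRST(B' a) = { a, g, n }.
In B → z H B': add FIRST(B')\{λ} = { a, g, n }.
  Since B' is nullable, also add FOLLOW(B) = { d, i, n, z }.
Union: FOLLOW(H) = { a, d, g, i, n, z }.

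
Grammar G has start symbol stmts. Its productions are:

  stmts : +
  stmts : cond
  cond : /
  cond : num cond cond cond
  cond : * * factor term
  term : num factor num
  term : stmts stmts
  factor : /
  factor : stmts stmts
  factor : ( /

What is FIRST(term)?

{ *, +, /, num }

term : num factor num contributes {num}.
From term : stmts stmts: add FIRST(stmts) = { *, +, /, num }.
Union: FIRST(term) = { *, +, /, num }.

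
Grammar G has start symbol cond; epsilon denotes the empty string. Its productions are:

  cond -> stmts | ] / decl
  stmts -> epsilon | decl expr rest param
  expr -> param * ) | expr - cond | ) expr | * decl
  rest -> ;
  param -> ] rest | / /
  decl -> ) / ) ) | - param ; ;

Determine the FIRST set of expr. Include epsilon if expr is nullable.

From expr -> param * ): add FIRST(param) = { /, ] }.
From expr -> expr - cond: add FIRST(expr) = { ), *, /, ] }.
expr -> ) expr contributes {)}.
expr -> * decl contributes {*}.
Union: FIRST(expr) = { ), *, /, ] }.

{ ), *, /, ] }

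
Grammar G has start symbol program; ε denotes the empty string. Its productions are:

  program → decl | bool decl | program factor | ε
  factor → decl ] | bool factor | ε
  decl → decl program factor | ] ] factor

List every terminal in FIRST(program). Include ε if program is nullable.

From program → decl: add FIRST(decl) = { ] }.
program → bool decl contributes {bool}.
From program → program factor: program, factor nullable, take FIRST(program) ∪ FIRST(factor) = { ], bool }; also ε since the whole RHS is nullable.
program → ε contributes ε.
Union: FIRST(program) = { ], bool, ε }.

{ ], bool, ε }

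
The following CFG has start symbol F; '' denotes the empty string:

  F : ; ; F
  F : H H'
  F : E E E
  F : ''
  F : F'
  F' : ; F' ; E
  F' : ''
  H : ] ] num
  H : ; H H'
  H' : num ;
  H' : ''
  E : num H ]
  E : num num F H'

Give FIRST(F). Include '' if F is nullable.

F : ; ; F contributes {;}.
From F : H H': add FIRST(H) = { ;, ] }.
From F : E E E: add FIRST(E) = { num }.
F : '' contributes ''.
From F : F': add FIRST(F') = { ;, '' } (including '' since F' is nullable).
Union: FIRST(F) = { ;, ], num, '' }.

{ ;, ], num, '' }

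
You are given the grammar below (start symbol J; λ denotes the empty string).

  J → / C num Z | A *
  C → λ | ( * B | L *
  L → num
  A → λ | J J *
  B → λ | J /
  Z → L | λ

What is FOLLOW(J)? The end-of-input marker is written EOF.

{ EOF, *, / }

J is the start symbol, so EOF ∈ FOLLOW(J).
In A → J J *: add FIRST(J *) = { *, / }.
In A → J J *: add FIRST(*) = { * }.
In B → J /: add FIRST(/) = { / }.
Union: FOLLOW(J) = { EOF, *, / }.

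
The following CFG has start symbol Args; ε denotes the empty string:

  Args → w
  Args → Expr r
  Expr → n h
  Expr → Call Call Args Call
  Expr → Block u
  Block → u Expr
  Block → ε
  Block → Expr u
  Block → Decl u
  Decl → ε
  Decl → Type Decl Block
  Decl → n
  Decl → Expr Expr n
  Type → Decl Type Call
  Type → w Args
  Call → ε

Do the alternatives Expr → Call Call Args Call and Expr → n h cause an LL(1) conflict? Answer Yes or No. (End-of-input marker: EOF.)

Yes

FIRST(Call Call Args Call) = { n, u, w } and FIRST(n h) = { n }.
Both contain n, so the two alternatives are not disjoint — LL(1) conflict.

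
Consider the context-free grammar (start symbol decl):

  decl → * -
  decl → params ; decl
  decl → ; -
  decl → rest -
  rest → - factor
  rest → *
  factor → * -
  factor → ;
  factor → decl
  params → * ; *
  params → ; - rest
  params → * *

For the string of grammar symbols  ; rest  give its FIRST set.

{ ; }

; is a terminal; add {;} and stop.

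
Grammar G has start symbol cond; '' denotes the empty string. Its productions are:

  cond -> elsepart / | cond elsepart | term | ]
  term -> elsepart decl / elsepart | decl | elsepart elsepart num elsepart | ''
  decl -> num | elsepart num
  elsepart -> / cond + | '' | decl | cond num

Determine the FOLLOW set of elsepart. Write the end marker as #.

{ #, +, /, ], num }

In cond -> elsepart /: add FIRST(/) = { / }.
In cond -> cond elsepart: elsepart is at the end, add FOLLOW(cond) = { #, +, /, ], num }.
In term -> elsepart decl / elsepart: add FIRST(decl / elsepart) = { /, ], num }.
In term -> elsepart decl / elsepart: elsepart is at the end, add FOLLOW(term) = { #, +, /, ], num }.
In term -> elsepart elsepart num elsepart: add FIRST(elsepart num elsepart) = { /, ], num }.
In term -> elsepart elsepart num elsepart: add FIRST(num elsepart) = { num }.
In term -> elsepart elsepart num elsepart: elsepart is at the end, add FOLLOW(term) = { #, +, /, ], num }.
In decl -> elsepart num: add FIRST(num) = { num }.
Union: FOLLOW(elsepart) = { #, +, /, ], num }.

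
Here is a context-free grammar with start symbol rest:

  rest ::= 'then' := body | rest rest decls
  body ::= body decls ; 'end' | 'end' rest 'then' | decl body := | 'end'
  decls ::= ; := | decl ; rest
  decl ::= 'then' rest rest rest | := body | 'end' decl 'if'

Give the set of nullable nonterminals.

No nonterminal has an empty production or an RHS whose symbols are all nullable.

{ } (none)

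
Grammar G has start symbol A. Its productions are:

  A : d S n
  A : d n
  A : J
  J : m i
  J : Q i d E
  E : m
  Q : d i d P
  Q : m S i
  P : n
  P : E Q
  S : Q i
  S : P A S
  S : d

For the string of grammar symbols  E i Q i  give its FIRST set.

{ m }

Add FIRST(E) = { m }; E is not nullable, stop.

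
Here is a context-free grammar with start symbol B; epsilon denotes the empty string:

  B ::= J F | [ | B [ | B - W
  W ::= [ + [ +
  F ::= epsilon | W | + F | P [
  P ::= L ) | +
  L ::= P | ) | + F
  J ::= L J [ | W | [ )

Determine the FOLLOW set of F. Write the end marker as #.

{ #, ), +, -, [ }

In B ::= J F: F is at the end, add FOLLOW(B) = { #, -, [ }.
In F ::= + F: F is at the end, add FOLLOW(F) = { #, ), +, -, [ }.
In L ::= + F: F is at the end, add FOLLOW(L) = { ), +, [ }.
Union: FOLLOW(F) = { #, ), +, -, [ }.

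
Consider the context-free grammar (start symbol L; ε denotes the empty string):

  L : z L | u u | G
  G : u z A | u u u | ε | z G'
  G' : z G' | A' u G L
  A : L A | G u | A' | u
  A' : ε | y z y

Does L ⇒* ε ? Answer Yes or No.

Yes

L : G and each of G is nullable, so L ⇒* ε.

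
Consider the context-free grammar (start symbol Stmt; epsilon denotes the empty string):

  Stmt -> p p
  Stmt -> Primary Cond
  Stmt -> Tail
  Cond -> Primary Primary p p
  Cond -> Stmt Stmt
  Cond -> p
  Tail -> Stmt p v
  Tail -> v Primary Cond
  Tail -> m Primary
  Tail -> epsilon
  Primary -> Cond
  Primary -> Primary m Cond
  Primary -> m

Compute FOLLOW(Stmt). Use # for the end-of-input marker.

Stmt is the start symbol, so # ∈ FOLLOW(Stmt).
In Cond -> Stmt Stmt: add FIRST(Stmt)\{epsilon} = { m, p, v }.
  Since Stmt is nullable, also add FOLLOW(Cond) = { #, m, p, v }.
In Cond -> Stmt Stmt: Stmt is at the end, add FOLLOW(Cond) = { #, m, p, v }.
In Tail -> Stmt p v: add FIRST(p v) = { p }.
Union: FOLLOW(Stmt) = { #, m, p, v }.

{ #, m, p, v }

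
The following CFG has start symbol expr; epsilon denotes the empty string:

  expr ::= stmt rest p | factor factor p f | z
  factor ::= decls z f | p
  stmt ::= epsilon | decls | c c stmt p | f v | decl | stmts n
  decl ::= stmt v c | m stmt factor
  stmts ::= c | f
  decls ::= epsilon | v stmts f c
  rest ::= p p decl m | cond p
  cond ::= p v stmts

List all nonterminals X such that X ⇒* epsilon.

Directly nullable (have an epsilon-production): stmt, decls.
No other nonterminal has a production whose RHS symbols are all nullable.

{ decls, stmt }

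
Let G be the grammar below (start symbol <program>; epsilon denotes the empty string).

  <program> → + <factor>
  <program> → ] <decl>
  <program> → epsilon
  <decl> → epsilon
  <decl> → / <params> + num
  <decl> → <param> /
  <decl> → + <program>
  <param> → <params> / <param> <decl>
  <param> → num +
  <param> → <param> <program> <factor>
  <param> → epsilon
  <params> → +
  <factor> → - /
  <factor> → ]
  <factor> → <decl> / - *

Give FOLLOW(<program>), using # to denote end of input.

{ #, +, -, /, ], num }

<program> is the start symbol, so # ∈ FOLLOW(<program>).
In <decl> → + <program>: <program> is at the end, add FOLLOW(<decl>) = { #, +, -, /, ], num }.
In <param> → <param> <program> <factor>: add FIRST(<factor>) = { +, -, /, ], num }.
Union: FOLLOW(<program>) = { #, +, -, /, ], num }.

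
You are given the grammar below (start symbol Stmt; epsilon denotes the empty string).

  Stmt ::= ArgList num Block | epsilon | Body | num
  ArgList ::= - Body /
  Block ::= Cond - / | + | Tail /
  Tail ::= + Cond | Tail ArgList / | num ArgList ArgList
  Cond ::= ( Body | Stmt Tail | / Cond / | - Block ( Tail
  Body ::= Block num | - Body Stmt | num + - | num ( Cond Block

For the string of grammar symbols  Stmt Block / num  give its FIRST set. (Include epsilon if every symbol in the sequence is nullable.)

{ (, +, -, /, num }

Add FIRST(Stmt)\{epsilon} = { (, +, -, /, num }; Stmt is nullable, continue.
Add FIRST(Block) = { (, +, -, /, num }; Block is not nullable, stop.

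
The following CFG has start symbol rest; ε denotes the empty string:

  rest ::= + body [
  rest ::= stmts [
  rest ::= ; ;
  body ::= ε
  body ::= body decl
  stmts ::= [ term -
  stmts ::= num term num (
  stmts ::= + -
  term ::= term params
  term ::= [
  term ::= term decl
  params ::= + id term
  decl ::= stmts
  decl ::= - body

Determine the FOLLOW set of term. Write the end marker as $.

{ +, -, [, num }

In stmts ::= [ term -: add FIRST(-) = { - }.
In stmts ::= num term num (: add FIRST(num () = { num }.
In term ::= term params: add FIRST(params) = { + }.
In term ::= term decl: add FIRST(decl) = { +, -, [, num }.
In params ::= + id term: term is at the end, add FOLLOW(params) = { +, -, [, num }.
Union: FOLLOW(term) = { +, -, [, num }.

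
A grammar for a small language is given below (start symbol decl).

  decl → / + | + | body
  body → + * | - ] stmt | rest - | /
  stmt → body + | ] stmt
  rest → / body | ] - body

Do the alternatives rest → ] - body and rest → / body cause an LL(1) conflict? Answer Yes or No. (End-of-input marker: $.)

FIRST(] - body) = { ] } and FIRST(/ body) = { / }.
The FIRST sets are disjoint and neither alternative is nullable — no conflict.

No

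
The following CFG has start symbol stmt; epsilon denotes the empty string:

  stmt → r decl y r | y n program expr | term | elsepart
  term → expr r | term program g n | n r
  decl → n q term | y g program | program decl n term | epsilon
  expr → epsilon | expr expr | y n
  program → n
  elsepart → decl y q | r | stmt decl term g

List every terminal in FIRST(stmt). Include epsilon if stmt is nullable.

stmt → r decl y r contributes {r}.
stmt → y n program expr contributes {y}.
From stmt → term: add FIRST(term) = { n, r, y }.
From stmt → elsepart: add FIRST(elsepart) = { n, r, y }.
Union: FIRST(stmt) = { n, r, y }.

{ n, r, y }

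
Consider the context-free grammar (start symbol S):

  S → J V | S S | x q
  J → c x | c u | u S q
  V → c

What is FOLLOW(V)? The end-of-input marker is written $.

In S → J V: V is at the end, add FOLLOW(S) = { $, c, q, u, x }.
Union: FOLLOW(V) = { $, c, q, u, x }.

{ $, c, q, u, x }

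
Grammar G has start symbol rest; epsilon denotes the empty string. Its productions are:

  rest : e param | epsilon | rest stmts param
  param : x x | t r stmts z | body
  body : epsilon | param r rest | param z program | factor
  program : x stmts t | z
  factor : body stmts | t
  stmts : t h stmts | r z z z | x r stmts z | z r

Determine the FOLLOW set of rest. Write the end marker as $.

{ $, r, t, x, z }

rest is the start symbol, so $ ∈ FOLLOW(rest).
In rest : rest stmts param: add FIRST(stmts param) = { r, t, x, z }.
In body : param r rest: rest is at the end, add FOLLOW(body) = { $, r, t, x, z }.
Union: FOLLOW(rest) = { $, r, t, x, z }.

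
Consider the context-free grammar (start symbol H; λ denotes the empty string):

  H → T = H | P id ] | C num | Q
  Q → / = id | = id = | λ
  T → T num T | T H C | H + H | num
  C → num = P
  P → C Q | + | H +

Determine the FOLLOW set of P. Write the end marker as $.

In H → P id ]: add FIRST(id ]) = { id }.
In C → num = P: P is at the end, add FOLLOW(C) = { +, /, =, id, num }.
Union: FOLLOW(P) = { +, /, =, id, num }.

{ +, /, =, id, num }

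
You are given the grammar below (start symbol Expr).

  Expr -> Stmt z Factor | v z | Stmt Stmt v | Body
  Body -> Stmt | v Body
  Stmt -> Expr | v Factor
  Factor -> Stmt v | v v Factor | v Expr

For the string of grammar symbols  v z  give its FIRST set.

{ v }

v is a terminal; add {v} and stop.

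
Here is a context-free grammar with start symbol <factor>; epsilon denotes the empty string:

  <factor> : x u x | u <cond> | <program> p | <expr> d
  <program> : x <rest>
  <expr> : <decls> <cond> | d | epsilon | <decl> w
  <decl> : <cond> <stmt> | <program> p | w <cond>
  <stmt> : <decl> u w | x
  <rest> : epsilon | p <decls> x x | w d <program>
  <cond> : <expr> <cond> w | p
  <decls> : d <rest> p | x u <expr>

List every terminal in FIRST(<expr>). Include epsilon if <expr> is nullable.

From <expr> : <decls> <cond>: add FIRST(<decls>) = { d, x }.
<expr> : d contributes {d}.
<expr> : epsilon contributes epsilon.
From <expr> : <decl> w: add FIRST(<decl>) = { d, p, w, x }.
Union: FIRST(<expr>) = { d, p, w, x, epsilon }.

{ d, p, w, x, epsilon }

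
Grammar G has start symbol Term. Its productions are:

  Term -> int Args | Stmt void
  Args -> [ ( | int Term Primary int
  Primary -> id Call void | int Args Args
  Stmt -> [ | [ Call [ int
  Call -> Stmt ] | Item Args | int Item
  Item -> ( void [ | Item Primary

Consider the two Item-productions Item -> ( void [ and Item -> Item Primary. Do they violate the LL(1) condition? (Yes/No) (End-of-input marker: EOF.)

Yes

FIRST(( void [) = { ( } and FIRST(Item Primary) = { ( }.
Both contain (, so the two alternatives are not disjoint — LL(1) conflict.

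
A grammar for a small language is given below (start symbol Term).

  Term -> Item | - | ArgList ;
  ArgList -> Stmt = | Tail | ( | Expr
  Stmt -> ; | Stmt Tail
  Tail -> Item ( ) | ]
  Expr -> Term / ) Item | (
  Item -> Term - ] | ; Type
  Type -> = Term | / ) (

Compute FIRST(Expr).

{ (, -, ;, ] }

From Expr -> Term / ) Item: add FIRST(Term) = { (, -, ;, ] }.
Expr -> ( contributes {(}.
Union: FIRST(Expr) = { (, -, ;, ] }.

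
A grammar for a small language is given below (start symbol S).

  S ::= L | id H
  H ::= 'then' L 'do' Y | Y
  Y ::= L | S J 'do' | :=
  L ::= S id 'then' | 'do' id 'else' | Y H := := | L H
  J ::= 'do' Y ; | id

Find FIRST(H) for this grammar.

{ 'do', 'then', :=, id }

H ::= 'then' L 'do' Y contributes {'then'}.
From H ::= Y: add FIRST(Y) = { 'do', :=, id }.
Union: FIRST(H) = { 'do', 'then', :=, id }.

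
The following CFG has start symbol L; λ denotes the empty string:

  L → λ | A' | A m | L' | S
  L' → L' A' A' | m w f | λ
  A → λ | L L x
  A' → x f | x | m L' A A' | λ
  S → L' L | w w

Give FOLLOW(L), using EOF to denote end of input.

{ EOF, m, w, x }

L is the start symbol, so EOF ∈ FOLLOW(L).
In A → L L x: add FIRST(L x) = { m, w, x }.
In A → L L x: add FIRST(x) = { x }.
In S → L' L: L is at the end, add FOLLOW(S) = { EOF, m, w, x }.
Union: FOLLOW(L) = { EOF, m, w, x }.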